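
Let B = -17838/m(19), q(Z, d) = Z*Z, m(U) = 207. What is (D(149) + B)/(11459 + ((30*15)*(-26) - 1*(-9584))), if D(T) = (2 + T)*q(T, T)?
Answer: 77102091/214889 ≈ 358.80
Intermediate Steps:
q(Z, d) = Z**2
D(T) = T**2*(2 + T) (D(T) = (2 + T)*T**2 = T**2*(2 + T))
B = -1982/23 (B = -17838/207 = -17838*1/207 = -1982/23 ≈ -86.174)
(D(149) + B)/(11459 + ((30*15)*(-26) - 1*(-9584))) = (149**2*(2 + 149) - 1982/23)/(11459 + ((30*15)*(-26) - 1*(-9584))) = (22201*151 - 1982/23)/(11459 + (450*(-26) + 9584)) = (3352351 - 1982/23)/(11459 + (-11700 + 9584)) = 77102091/(23*(11459 - 2116)) = (77102091/23)/9343 = (77102091/23)*(1/9343) = 77102091/214889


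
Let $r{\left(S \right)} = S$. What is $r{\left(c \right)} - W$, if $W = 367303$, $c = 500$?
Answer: $-366803$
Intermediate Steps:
$r{\left(c \right)} - W = 500 - 367303 = -366803$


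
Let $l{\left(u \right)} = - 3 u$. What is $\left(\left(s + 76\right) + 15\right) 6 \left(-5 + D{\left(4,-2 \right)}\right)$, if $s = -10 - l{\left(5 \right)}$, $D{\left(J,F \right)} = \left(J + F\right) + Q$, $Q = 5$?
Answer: $1152$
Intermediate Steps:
$D{\left(J,F \right)} = 5 + F + J$ ($D{\left(J,F \right)} = \left(J + F\right) + 5 = \left(F + J\right) + 5 = 5 + F + J$)
$s = 5$ ($s = -10 - \left(-3\right) 5 = -10 - -15 = -10 + 15 = 5$)
$\left(\left(s + 76\right) + 15\right) 6 \left(-5 + D{\left(4,-2 \right)}\right) = \left(\left(5 + 76\right) + 15\right) 6 \left(-5 + \left(5 - 2 + 4\right)\right) = \left(81 + 15\right) 6 \left(-5 + 7\right) = 96 \cdot 6 \cdot 2 = 96 \cdot 12 = 1152$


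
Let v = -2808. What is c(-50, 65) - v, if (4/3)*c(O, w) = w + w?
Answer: 5811/2 ≈ 2905.5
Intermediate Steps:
c(O, w) = 3*w/2 (c(O, w) = 3*(w + w)/4 = 3*(2*w)/4 = 3*w/2)
c(-50, 65) - v = (3/2)*65 - 1*(-2808) = 195/2 + 2808 = 5811/2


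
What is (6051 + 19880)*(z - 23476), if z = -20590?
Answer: -1142675446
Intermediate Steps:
(6051 + 19880)*(z - 23476) = (6051 + 19880)*(-20590 - 23476) = 25931*(-44066) = -1142675446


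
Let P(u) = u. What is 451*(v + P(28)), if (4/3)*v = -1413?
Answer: -1861277/4 ≈ -4.6532e+5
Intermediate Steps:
v = -4239/4 (v = (¾)*(-1413) = -4239/4 ≈ -1059.8)
451*(v + P(28)) = 451*(-4239/4 + 28) = 451*(-4127/4) = -1861277/4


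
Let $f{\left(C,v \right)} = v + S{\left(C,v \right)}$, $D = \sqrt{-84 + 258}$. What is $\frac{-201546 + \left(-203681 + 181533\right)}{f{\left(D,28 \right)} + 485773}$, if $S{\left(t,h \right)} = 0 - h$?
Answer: $- \frac{223694}{485773} \approx -0.46049$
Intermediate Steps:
$S{\left(t,h \right)} = - h$
$D = \sqrt{174} \approx 13.191$
$f{\left(C,v \right)} = 0$ ($f{\left(C,v \right)} = v - v = 0$)
$\frac{-201546 + \left(-203681 + 181533\right)}{f{\left(D,28 \right)} + 485773} = \frac{-201546 + \left(-203681 + 181533\right)}{0 + 485773} = \frac{-201546 - 22148}{485773} = \left(-223694\right) \frac{1}{485773} = - \frac{223694}{485773}$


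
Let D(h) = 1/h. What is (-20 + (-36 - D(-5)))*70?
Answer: -3906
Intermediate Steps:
(-20 + (-36 - D(-5)))*70 = (-20 + (-36 - 1/(-5)))*70 = (-20 + (-36 - 1*(-1/5)))*70 = (-20 + (-36 + 1/5))*70 = (-20 - 179/5)*70 = -279/5*70 = -3906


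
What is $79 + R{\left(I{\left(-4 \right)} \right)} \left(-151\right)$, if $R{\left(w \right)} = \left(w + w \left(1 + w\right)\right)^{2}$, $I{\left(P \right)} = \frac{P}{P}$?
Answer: $-1280$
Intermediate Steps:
$I{\left(P \right)} = 1$
$79 + R{\left(I{\left(-4 \right)} \right)} \left(-151\right) = 79 + 1^{2} \left(2 + 1\right)^{2} \left(-151\right) = 79 + 1 \cdot 3^{2} \left(-151\right) = 79 + 1 \cdot 9 \left(-151\right) = 79 + 9 \left(-151\right) = 79 - 1359 = -1280$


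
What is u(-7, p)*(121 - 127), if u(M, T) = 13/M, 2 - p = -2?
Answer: 78/7 ≈ 11.143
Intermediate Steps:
p = 4 (p = 2 - 1*(-2) = 2 + 2 = 4)
u(-7, p)*(121 - 127) = (13/(-7))*(121 - 127) = (13*(-⅐))*(-6) = -13/7*(-6) = 78/7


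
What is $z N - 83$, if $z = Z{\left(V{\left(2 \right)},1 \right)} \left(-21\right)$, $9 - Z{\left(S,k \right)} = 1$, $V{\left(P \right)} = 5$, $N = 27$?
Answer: $-4619$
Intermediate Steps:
$Z{\left(S,k \right)} = 8$ ($Z{\left(S,k \right)} = 9 - 1 = 8$)
$z = -168$ ($z = 8 \left(-21\right) = -168$)
$z N - 83 = \left(-168\right) 27 - 83 = -4536 - 83 = -4619$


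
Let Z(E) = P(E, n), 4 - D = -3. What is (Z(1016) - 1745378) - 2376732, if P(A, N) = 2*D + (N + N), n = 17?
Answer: -4122062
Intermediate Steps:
D = 7 (D = 4 - 1*(-3) = 4 + 3 = 7)
P(A, N) = 14 + 2*N (P(A, N) = 2*7 + (N + N) = 14 + 2*N)
Z(E) = 48 (Z(E) = 14 + 2*17 = 14 + 34 = 48)
(Z(1016) - 1745378) - 2376732 = (48 - 1745378) - 2376732 = -1745330 - 2376732 = -4122062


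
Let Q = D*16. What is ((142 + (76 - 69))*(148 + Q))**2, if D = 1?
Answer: 597118096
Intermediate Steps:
Q = 16 (Q = 1*16 = 16)
((142 + (76 - 69))*(148 + Q))**2 = ((142 + (76 - 69))*(148 + 16))**2 = ((142 + 7)*164)**2 = (149*164)**2 = 24436**2 = 597118096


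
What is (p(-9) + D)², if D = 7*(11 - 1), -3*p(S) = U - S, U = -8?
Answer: 43681/9 ≈ 4853.4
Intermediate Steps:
p(S) = 8/3 + S/3 (p(S) = -(-8 - S)/3 = 8/3 + S/3)
D = 70 (D = 7*10 = 70)
(p(-9) + D)² = ((8/3 + (⅓)*(-9)) + 70)² = ((8/3 - 3) + 70)² = (-⅓ + 70)² = (209/3)² = 43681/9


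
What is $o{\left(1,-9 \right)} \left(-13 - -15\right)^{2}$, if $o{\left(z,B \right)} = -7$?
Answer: $-28$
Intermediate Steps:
$o{\left(1,-9 \right)} \left(-13 - -15\right)^{2} = - 7 \left(-13 - -15\right)^{2} = - 7 \left(-13 + 15\right)^{2} = - 7 \cdot 2^{2} = \left(-7\right) 4 = -28$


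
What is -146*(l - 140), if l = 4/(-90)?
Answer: 920092/45 ≈ 20447.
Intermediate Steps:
l = -2/45 (l = 4*(-1/90) = -2/45 ≈ -0.044444)
-146*(l - 140) = -146*(-2/45 - 140) = -146*(-6302/45) = 920092/45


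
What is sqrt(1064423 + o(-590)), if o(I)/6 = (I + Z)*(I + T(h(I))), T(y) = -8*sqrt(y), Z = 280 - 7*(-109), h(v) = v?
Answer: sqrt(-539197 - 21744*I*sqrt(590)) ≈ 328.31 - 804.35*I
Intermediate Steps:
Z = 1043 (Z = 280 - 1*(-763) = 280 + 763 = 1043)
o(I) = 6*(1043 + I)*(I - 8*sqrt(I)) (o(I) = 6*((I + 1043)*(I - 8*sqrt(I))) = 6*((1043 + I)*(I - 8*sqrt(I))) = 6*(1043 + I)*(I - 8*sqrt(I)))
sqrt(1064423 + o(-590)) = sqrt(1064423 + (-50064*I*sqrt(590) - (-28320)*I*sqrt(590) + 6*(-590)**2 + 6258*(-590))) = sqrt(1064423 + (-50064*I*sqrt(590) - (-28320)*I*sqrt(590) + 6*348100 - 3692220)) = sqrt(1064423 + (-50064*I*sqrt(590) + 28320*I*sqrt(590) + 2088600 - 3692220)) = sqrt(1064423 + (-1603620 - 21744*I*sqrt(590))) = sqrt(-539197 - 21744*I*sqrt(590))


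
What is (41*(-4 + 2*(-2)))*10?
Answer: -3280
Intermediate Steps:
(41*(-4 + 2*(-2)))*10 = (41*(-4 - 4))*10 = (41*(-8))*10 = -328*10 = -3280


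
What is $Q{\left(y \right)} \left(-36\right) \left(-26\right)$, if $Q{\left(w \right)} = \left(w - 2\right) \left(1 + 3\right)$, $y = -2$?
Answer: $-14976$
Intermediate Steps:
$Q{\left(w \right)} = -8 + 4 w$ ($Q{\left(w \right)} = \left(-2 + w\right) 4 = -8 + 4 w$)
$Q{\left(y \right)} \left(-36\right) \left(-26\right) = \left(-8 + 4 \left(-2\right)\right) \left(-36\right) \left(-26\right) = \left(-8 - 8\right) \left(-36\right) \left(-26\right) = \left(-16\right) \left(-36\right) \left(-26\right) = 576 \left(-26\right) = -14976$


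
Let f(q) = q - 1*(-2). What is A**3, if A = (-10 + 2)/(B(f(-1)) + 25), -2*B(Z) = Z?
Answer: -4096/117649 ≈ -0.034815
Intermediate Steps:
f(q) = 2 + q (f(q) = q + 2 = 2 + q)
B(Z) = -Z/2
A = -16/49 (A = (-10 + 2)/(-(2 - 1)/2 + 25) = -8/(-1/2*1 + 25) = -8/(-1/2 + 25) = -8/49/2 = -8*2/49 = -16/49 ≈ -0.32653)
A**3 = (-16/49)**3 = -4096/117649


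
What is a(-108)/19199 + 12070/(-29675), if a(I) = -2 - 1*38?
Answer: -46583786/113946065 ≈ -0.40882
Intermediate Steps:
a(I) = -40 (a(I) = -2 - 38 = -40)
a(-108)/19199 + 12070/(-29675) = -40/19199 + 12070/(-29675) = -40*1/19199 + 12070*(-1/29675) = -40/19199 - 2414/5935 = -46583786/113946065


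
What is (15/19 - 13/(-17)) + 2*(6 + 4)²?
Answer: 65102/323 ≈ 201.55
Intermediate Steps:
(15/19 - 13/(-17)) + 2*(6 + 4)² = (15*(1/19) - 13*(-1/17)) + 2*10² = (15/19 + 13/17) + 2*100 = 502/323 + 200 = 65102/323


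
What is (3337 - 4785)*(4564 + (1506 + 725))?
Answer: -9839160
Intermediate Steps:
(3337 - 4785)*(4564 + (1506 + 725)) = -1448*(4564 + 2231) = -1448*6795 = -9839160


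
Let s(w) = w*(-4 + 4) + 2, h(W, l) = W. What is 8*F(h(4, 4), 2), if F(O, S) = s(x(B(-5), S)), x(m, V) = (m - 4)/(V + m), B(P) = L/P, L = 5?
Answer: 16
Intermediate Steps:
B(P) = 5/P
x(m, V) = (-4 + m)/(V + m)
s(w) = 2 (s(w) = w*0 + 2 = 0 + 2 = 2)
F(O, S) = 2
8*F(h(4, 4), 2) = 8*2 = 16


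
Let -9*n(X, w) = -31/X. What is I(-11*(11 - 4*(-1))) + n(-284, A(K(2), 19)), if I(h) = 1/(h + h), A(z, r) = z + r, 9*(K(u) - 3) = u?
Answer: -2131/140580 ≈ -0.015159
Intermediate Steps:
K(u) = 3 + u/9
A(z, r) = r + z
I(h) = 1/(2*h)
n(X, w) = 31/(9*X) (n(X, w) = -(-31)/(9*X) = 31/(9*X))
I(-11*(11 - 4*(-1))) + n(-284, A(K(2), 19)) = 1/(2*((-11*(11 - 4*(-1))))) + (31/9)/(-284) = 1/(2*((-11*(11 + 4)))) + (31/9)*(-1/284) = 1/(2*((-11*15))) - 31/2556 = (½)/(-165) - 31/2556 = (½)*(-1/165) - 31/2556 = -1/330 - 31/2556 = -2131/140580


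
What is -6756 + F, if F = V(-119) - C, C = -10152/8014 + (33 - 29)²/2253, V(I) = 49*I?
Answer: -113621181461/9027771 ≈ -12586.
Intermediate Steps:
C = -11372116/9027771 (C = -10152*1/8014 + 4²*(1/2253) = -5076/4007 + 16*(1/2253) = -5076/4007 + 16/2253 = -11372116/9027771 ≈ -1.2597)
F = -52629560585/9027771 (F = 49*(-119) - 1*(-11372116/9027771) = -5831 + 11372116/9027771 = -52629560585/9027771 ≈ -5829.7)
-6756 + F = -6756 - 52629560585/9027771 = -113621181461/9027771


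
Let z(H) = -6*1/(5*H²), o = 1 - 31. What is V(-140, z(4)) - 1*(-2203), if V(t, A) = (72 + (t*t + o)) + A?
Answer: 873797/40 ≈ 21845.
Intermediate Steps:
o = -30
z(H) = -6/(5*H²) (z(H) = -6*1/(5*H²) = -6/(5*H²))
V(t, A) = 42 + A + t² (V(t, A) = (72 + (t*t - 30)) + A = (72 + (t² - 30)) + A = (72 + (-30 + t²)) + A = (42 + t²) + A = 42 + A + t²)
V(-140, z(4)) - 1*(-2203) = (42 - 6/5/4² + (-140)²) - 1*(-2203) = (42 - 6/5*1/16 + 19600) + 2203 = (42 - 3/40 + 19600) + 2203 = 785677/40 + 2203 = 873797/40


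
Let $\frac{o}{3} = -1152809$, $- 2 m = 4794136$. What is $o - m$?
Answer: $-1061359$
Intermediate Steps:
$m = -2397068$ ($m = \left(- \frac{1}{2}\right) 4794136 = -2397068$)
$o = -3458427$ ($o = 3 \left(-1152809\right) = -3458427$)
$o - m = -3458427 - -2397068 = -3458427 + 2397068 = -1061359$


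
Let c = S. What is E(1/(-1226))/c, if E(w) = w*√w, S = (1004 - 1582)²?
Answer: -I*√1226/502153642384 ≈ -6.9728e-11*I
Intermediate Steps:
S = 334084 (S = (-578)² = 334084)
E(w) = w^(3/2)
c = 334084
E(1/(-1226))/c = (1/(-1226))^(3/2)/334084 = (-1/1226)^(3/2)*(1/334084) = -I*√1226/1503076*(1/334084) = -I*√1226/502153642384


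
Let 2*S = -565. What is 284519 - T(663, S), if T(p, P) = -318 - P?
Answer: 569109/2 ≈ 2.8455e+5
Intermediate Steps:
S = -565/2 (S = (½)*(-565) = -565/2 ≈ -282.50)
284519 - T(663, S) = 284519 - (-318 - 1*(-565/2)) = 284519 - (-318 + 565/2) = 284519 - 1*(-71/2) = 284519 + 71/2 = 569109/2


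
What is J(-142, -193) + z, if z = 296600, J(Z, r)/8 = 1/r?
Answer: 57243792/193 ≈ 2.9660e+5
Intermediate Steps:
J(Z, r) = 8/r
J(-142, -193) + z = 8/(-193) + 296600 = 8*(-1/193) + 296600 = -8/193 + 296600 = 57243792/193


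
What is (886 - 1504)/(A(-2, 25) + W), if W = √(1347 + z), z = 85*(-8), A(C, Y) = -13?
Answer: -1339/83 - 103*√667/83 ≈ -48.182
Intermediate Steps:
z = -680
W = √667 (W = √(1347 - 680) = √667 ≈ 25.826)
(886 - 1504)/(A(-2, 25) + W) = (886 - 1504)/(-13 + √667) = -618/(-13 + √667)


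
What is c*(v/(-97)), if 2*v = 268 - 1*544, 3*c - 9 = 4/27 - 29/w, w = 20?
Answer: 95611/26190 ≈ 3.6507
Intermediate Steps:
c = 4157/1620 (c = 3 + (4/27 - 29/20)/3 = 3 + (1/3)*(-703/540) = 3 - 703/1620 = 4157/1620 ≈ 2.5660)
v = -138 (v = (268 - 1*544)/2 = (268 - 544)/2 = (1/2)*(-276) = -138)
c*(v/(-97)) = 4157*(-138/(-97))/1620 = 4157*(-138*(-1/97))/1620 = (4157/1620)*(138/97) = 95611/26190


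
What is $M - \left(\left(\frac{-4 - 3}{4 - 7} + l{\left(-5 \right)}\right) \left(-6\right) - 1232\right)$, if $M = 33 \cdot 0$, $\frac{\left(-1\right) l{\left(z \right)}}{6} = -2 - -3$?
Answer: $1210$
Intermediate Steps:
$l{\left(z \right)} = -6$ ($l{\left(z \right)} = - 6 \left(-2 - -3\right) = - 6 \left(-2 + 3\right) = \left(-6\right) 1 = -6$)
$M = 0$
$M - \left(\left(\frac{-4 - 3}{4 - 7} + l{\left(-5 \right)}\right) \left(-6\right) - 1232\right) = 0 - \left(\left(\frac{-4 - 3}{4 - 7} - 6\right) \left(-6\right) - 1232\right) = 0 - \left(\left(- \frac{7}{-3} - 6\right) \left(-6\right) - 1232\right) = 0 - \left(\left(\left(-7\right) \left(- \frac{1}{3}\right) - 6\right) \left(-6\right) - 1232\right) = 0 - \left(\left(\frac{7}{3} - 6\right) \left(-6\right) - 1232\right) = 0 - \left(\left(- \frac{11}{3}\right) \left(-6\right) - 1232\right) = 0 - \left(22 - 1232\right) = 0 - -1210 = 0 + 1210 = 1210$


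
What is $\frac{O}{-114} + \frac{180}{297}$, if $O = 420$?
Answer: $- \frac{1930}{627} \approx -3.0781$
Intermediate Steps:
$\frac{O}{-114} + \frac{180}{297} = \frac{420}{-114} + \frac{180}{297} = 420 \left(- \frac{1}{114}\right) + 180 \cdot \frac{1}{297} = - \frac{70}{19} + \frac{20}{33} = - \frac{1930}{627}$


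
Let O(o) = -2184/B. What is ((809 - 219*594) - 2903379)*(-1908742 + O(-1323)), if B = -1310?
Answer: 3791502098922208/655 ≈ 5.7886e+12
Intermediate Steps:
O(o) = 1092/655 (O(o) = -2184/(-1310) = -2184*(-1/1310) = 1092/655)
((809 - 219*594) - 2903379)*(-1908742 + O(-1323)) = ((809 - 219*594) - 2903379)*(-1908742 + 1092/655) = ((809 - 130086) - 2903379)*(-1250224918/655) = (-129277 - 2903379)*(-1250224918/655) = -3032656*(-1250224918/655) = 3791502098922208/655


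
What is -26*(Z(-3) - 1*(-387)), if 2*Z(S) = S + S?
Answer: -9984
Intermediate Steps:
Z(S) = S (Z(S) = (S + S)/2 = (2*S)/2 = S)
-26*(Z(-3) - 1*(-387)) = -26*(-3 - 1*(-387)) = -26*(-3 + 387) = -26*384 = -9984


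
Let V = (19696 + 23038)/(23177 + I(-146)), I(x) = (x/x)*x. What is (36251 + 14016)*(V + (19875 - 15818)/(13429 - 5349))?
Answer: 22053514589029/186090480 ≈ 1.1851e+5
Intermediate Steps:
I(x) = x (I(x) = 1*x = x)
V = 42734/23031 (V = (19696 + 23038)/(23177 - 146) = 42734/23031 ≈ 1.8555)
(36251 + 14016)*(V + (19875 - 15818)/(13429 - 5349)) = (36251 + 14016)*(42734/23031 + (19875 - 15818)/(13429 - 5349)) = 50267*(42734/23031 + 4057/8080) = 50267*(438727487/186090480) = 22053514589029/186090480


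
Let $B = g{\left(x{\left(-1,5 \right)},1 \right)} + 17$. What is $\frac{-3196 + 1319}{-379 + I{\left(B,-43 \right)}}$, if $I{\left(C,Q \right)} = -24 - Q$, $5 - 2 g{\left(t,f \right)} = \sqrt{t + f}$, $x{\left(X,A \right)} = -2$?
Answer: $\frac{1877}{360} \approx 5.2139$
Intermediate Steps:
$g{\left(t,f \right)} = \frac{5}{2} - \frac{\sqrt{f + t}}{2}$ ($g{\left(t,f \right)} = \frac{5}{2} - \frac{\sqrt{t + f}}{2} = \frac{5}{2} - \frac{\sqrt{f + t}}{2}$)
$B = \frac{39}{2} - \frac{i}{2}$ ($B = \left(\frac{5}{2} - \frac{\sqrt{1 - 2}}{2}\right) + 17 = \left(\frac{5}{2} - \frac{\sqrt{-1}}{2}\right) + 17 = \left(\frac{5}{2} - \frac{i}{2}\right) + 17 = \frac{39}{2} - \frac{i}{2} \approx 19.5 - 0.5 i$)
$\frac{-3196 + 1319}{-379 + I{\left(B,-43 \right)}} = \frac{-3196 + 1319}{-379 - -19} = - \frac{1877}{-379 + \left(-24 + 43\right)} = - \frac{1877}{-379 + 19} = - \frac{1877}{-360} = \left(-1877\right) \left(- \frac{1}{360}\right) = \frac{1877}{360}$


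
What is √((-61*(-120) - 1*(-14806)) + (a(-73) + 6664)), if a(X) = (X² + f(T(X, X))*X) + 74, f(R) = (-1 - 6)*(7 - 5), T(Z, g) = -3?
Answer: √35215 ≈ 187.66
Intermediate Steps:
f(R) = -14 (f(R) = -7*2 = -14)
a(X) = 74 + X² - 14*X (a(X) = (X² - 14*X) + 74 = 74 + X² - 14*X)
√((-61*(-120) - 1*(-14806)) + (a(-73) + 6664)) = √((-61*(-120) - 1*(-14806)) + ((74 + (-73)² - 14*(-73)) + 6664)) = √((7320 + 14806) + ((74 + 5329 + 1022) + 6664)) = √(22126 + (6425 + 6664)) = √(22126 + 13089) = √35215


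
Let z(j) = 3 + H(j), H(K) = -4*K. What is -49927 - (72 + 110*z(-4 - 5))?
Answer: -54289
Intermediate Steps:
z(j) = 3 - 4*j
-49927 - (72 + 110*z(-4 - 5)) = -49927 - (72 + 110*(3 - 4*(-4 - 5))) = -49927 - (72 + 110*(3 - 4*(-9))) = -49927 - (72 + 110*(3 + 36)) = -49927 - (72 + 110*39) = -49927 - (72 + 4290) = -49927 - 1*4362 = -49927 - 4362 = -54289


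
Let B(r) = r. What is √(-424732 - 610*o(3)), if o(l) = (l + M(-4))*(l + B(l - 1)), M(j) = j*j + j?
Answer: I*√470482 ≈ 685.92*I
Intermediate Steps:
M(j) = j + j² (M(j) = j² + j = j + j²)
o(l) = (-1 + 2*l)*(12 + l) (o(l) = (l - 4*(1 - 4))*(l + (l - 1)) = (l - 4*(-3))*(l + (-1 + l)) = (l + 12)*(-1 + 2*l) = (12 + l)*(-1 + 2*l) = (-1 + 2*l)*(12 + l))
√(-424732 - 610*o(3)) = √(-424732 - 610*(-12 + 2*3² + 23*3)) = √(-424732 - 610*(-12 + 2*9 + 69)) = √(-424732 - 610*(-12 + 18 + 69)) = √(-424732 - 610*75) = √(-424732 - 45750) = √(-470482) = I*√470482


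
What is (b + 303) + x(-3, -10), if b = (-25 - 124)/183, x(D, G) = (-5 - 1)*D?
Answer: 58594/183 ≈ 320.19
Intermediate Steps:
x(D, G) = -6*D
b = -149/183 (b = -149*1/183 = -149/183 ≈ -0.81421)
(b + 303) + x(-3, -10) = (-149/183 + 303) - 6*(-3) = 55300/183 + 18 = 58594/183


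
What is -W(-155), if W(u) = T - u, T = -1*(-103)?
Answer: -258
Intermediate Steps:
T = 103
W(u) = 103 - u
-W(-155) = -(103 - 1*(-155)) = -(103 + 155) = -1*258 = -258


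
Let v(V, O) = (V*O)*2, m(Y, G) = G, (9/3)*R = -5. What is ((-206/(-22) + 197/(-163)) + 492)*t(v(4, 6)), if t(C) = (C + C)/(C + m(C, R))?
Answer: 258272064/249227 ≈ 1036.3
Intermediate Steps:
R = -5/3 (R = (⅓)*(-5) = -5/3 ≈ -1.6667)
v(V, O) = 2*O*V (v(V, O) = (O*V)*2 = 2*O*V)
t(C) = 2*C/(-5/3 + C) (t(C) = (C + C)/(C - 5/3) = (2*C)/(-5/3 + C) = 2*C/(-5/3 + C))
((-206/(-22) + 197/(-163)) + 492)*t(v(4, 6)) = ((-206/(-22) + 197/(-163)) + 492)*(6*(2*6*4)/(-5 + 3*(2*6*4))) = ((-206*(-1/22) + 197*(-1/163)) + 492)*(6*48/(-5 + 3*48)) = ((103/11 - 197/163) + 492)*(6*48/(-5 + 144)) = (14622/1793 + 492)*(6*48/139) = 896778*(6*48*(1/139))/1793 = (896778/1793)*(288/139) = 258272064/249227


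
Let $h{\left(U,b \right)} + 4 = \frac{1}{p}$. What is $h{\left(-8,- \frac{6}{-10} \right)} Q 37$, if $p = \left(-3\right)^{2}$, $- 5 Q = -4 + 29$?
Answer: $\frac{6475}{9} \approx 719.44$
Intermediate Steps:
$Q = -5$ ($Q = - \frac{-4 + 29}{5} = \left(- \frac{1}{5}\right) 25 = -5$)
$p = 9$
$h{\left(U,b \right)} = - \frac{35}{9}$ ($h{\left(U,b \right)} = -4 + \frac{1}{9} = - \frac{35}{9}$)
$h{\left(-8,- \frac{6}{-10} \right)} Q 37 = \left(- \frac{35}{9}\right) \left(-5\right) 37 = \frac{175}{9} \cdot 37 = \frac{6475}{9}$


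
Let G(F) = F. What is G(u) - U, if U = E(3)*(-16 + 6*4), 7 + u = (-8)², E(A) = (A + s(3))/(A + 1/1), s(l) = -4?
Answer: 59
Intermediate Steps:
E(A) = (-4 + A)/(1 + A) (E(A) = (A - 4)/(A + 1/1) = (-4 + A)/(A + 1*1) = (-4 + A)/(A + 1) = (-4 + A)/(1 + A))
u = 57 (u = -7 + (-8)² = -7 + 64 = 57)
U = -2 (U = ((-4 + 3)/(1 + 3))*(-16 + 6*4) = (-1/4)*(-16 + 24) = ((¼)*(-1))*8 = -¼*8 = -2)
G(u) - U = 57 - 1*(-2) = 57 + 2 = 59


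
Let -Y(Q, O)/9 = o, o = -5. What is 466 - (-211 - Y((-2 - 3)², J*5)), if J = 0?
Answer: 722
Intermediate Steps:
Y(Q, O) = 45 (Y(Q, O) = -9*(-5) = 45)
466 - (-211 - Y((-2 - 3)², J*5)) = 466 - (-211 - 1*45) = 466 - (-211 - 45) = 466 - 1*(-256) = 466 + 256 = 722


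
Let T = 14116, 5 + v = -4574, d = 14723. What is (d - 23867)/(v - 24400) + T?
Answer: 409076708/28979 ≈ 14116.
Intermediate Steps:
v = -4579 (v = -5 - 4574 = -4579)
(d - 23867)/(v - 24400) + T = (14723 - 23867)/(-4579 - 24400) + 14116 = -9144/(-28979) + 14116 = -9144*(-1/28979) + 14116 = 9144/28979 + 14116 = 409076708/28979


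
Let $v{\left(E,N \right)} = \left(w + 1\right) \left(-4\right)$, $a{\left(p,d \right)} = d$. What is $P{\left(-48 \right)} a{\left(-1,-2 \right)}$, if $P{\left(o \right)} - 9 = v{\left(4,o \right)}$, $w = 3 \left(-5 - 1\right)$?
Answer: $-154$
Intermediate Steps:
$w = -18$ ($w = 3 \left(-6\right) = -18$)
$v{\left(E,N \right)} = 68$ ($v{\left(E,N \right)} = \left(-18 + 1\right) \left(-4\right) = \left(-17\right) \left(-4\right) = 68$)
$P{\left(o \right)} = 77$ ($P{\left(o \right)} = 9 + 68 = 77$)
$P{\left(-48 \right)} a{\left(-1,-2 \right)} = 77 \left(-2\right) = -154$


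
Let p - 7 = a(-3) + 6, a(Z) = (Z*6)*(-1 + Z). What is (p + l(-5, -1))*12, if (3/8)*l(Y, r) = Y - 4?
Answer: 732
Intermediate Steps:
a(Z) = 6*Z*(-1 + Z) (a(Z) = (6*Z)*(-1 + Z) = 6*Z*(-1 + Z))
l(Y, r) = -32/3 + 8*Y/3 (l(Y, r) = 8*(Y - 4)/3 = 8*(-4 + Y)/3 = -32/3 + 8*Y/3)
p = 85 (p = 7 + (6*(-3)*(-1 - 3) + 6) = 7 + (6*(-3)*(-4) + 6) = 7 + (72 + 6) = 7 + 78 = 85)
(p + l(-5, -1))*12 = (85 + (-32/3 + (8/3)*(-5)))*12 = (85 + (-32/3 - 40/3))*12 = (85 - 24)*12 = 61*12 = 732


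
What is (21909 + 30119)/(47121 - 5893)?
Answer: 13007/10307 ≈ 1.2620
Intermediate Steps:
(21909 + 30119)/(47121 - 5893) = 52028/41228 = 52028*(1/41228) = 13007/10307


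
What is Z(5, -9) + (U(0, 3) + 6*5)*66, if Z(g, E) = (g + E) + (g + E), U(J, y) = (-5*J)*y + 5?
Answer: 2302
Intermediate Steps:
U(J, y) = 5 - 5*J*y (U(J, y) = -5*J*y + 5 = 5 - 5*J*y)
Z(g, E) = 2*E + 2*g (Z(g, E) = (E + g) + (E + g) = 2*E + 2*g)
Z(5, -9) + (U(0, 3) + 6*5)*66 = (2*(-9) + 2*5) + ((5 - 5*0*3) + 6*5)*66 = (-18 + 10) + ((5 + 0) + 30)*66 = -8 + (5 + 30)*66 = -8 + 35*66 = -8 + 2310 = 2302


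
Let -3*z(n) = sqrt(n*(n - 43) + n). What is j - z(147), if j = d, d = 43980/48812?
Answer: 10995/12203 + 7*sqrt(35) ≈ 42.314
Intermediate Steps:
d = 10995/12203 (d = 43980*(1/48812) = 10995/12203 ≈ 0.90101)
j = 10995/12203 ≈ 0.90101
z(n) = -sqrt(n + n*(-43 + n))/3 (z(n) = -sqrt(n*(n - 43) + n)/3 = -sqrt(n*(-43 + n) + n)/3 = -sqrt(n + n*(-43 + n))/3)
j - z(147) = 10995/12203 - (-1)*sqrt(147*(-42 + 147))/3 = 10995/12203 - (-1)*sqrt(147*105)/3 = 10995/12203 - (-1)*sqrt(15435)/3 = 10995/12203 - (-1)*21*sqrt(35)/3 = 10995/12203 - (-7)*sqrt(35) = 10995/12203 + 7*sqrt(35)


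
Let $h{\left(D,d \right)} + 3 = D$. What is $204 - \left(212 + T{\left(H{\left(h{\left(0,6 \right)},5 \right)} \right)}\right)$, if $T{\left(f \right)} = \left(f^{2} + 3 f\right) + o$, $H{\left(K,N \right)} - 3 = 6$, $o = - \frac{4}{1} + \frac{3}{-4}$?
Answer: $- \frac{445}{4} \approx -111.25$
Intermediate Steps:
$h{\left(D,d \right)} = -3 + D$
$o = - \frac{19}{4}$ ($o = \left(-4\right) 1 + 3 \left(- \frac{1}{4}\right) = -4 - \frac{3}{4} = - \frac{19}{4} \approx -4.75$)
$H{\left(K,N \right)} = 9$ ($H{\left(K,N \right)} = 3 + 6 = 9$)
$T{\left(f \right)} = - \frac{19}{4} + f^{2} + 3 f$ ($T{\left(f \right)} = \left(f^{2} + 3 f\right) - \frac{19}{4} = - \frac{19}{4} + f^{2} + 3 f$)
$204 - \left(212 + T{\left(H{\left(h{\left(0,6 \right)},5 \right)} \right)}\right) = 204 - \left(\frac{1153}{4} + 27\right) = 204 - \frac{1261}{4} = - \frac{445}{4}$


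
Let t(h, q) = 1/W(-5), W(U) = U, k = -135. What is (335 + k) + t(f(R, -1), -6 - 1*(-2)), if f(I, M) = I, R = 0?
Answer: 999/5 ≈ 199.80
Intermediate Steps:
t(h, q) = -⅕ (t(h, q) = 1/(-5) = -⅕)
(335 + k) + t(f(R, -1), -6 - 1*(-2)) = (335 - 135) - ⅕ = 200 - ⅕ = 999/5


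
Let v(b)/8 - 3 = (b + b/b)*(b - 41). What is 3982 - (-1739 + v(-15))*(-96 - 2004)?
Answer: 9573682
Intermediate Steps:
v(b) = 24 + 8*(1 + b)*(-41 + b) (v(b) = 24 + 8*((b + b/b)*(b - 41)) = 24 + 8*((b + 1)*(-41 + b)) = 24 + 8*((1 + b)*(-41 + b)) = 24 + 8*(1 + b)*(-41 + b))
3982 - (-1739 + v(-15))*(-96 - 2004) = 3982 - (-1739 + (-304 - 320*(-15) + 8*(-15)²))*(-96 - 2004) = 3982 - (-1739 + (-304 + 4800 + 8*225))*(-2100) = 3982 - (-1739 + (-304 + 4800 + 1800))*(-2100) = 3982 - (-1739 + 6296)*(-2100) = 3982 - 4557*(-2100) = 3982 - 1*(-9569700) = 3982 + 9569700 = 9573682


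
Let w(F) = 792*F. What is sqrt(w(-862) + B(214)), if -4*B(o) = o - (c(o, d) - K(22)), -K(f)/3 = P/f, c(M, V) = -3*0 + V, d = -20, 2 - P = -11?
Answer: I*sqrt(1321827342)/44 ≈ 826.29*I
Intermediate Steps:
P = 13 (P = 2 - 1*(-11) = 2 + 11 = 13)
c(M, V) = V (c(M, V) = 0 + V = V)
K(f) = -39/f
B(o) = -401/88 - o/4 (B(o) = -(o - (-20 - (-39)/22))/4 = -(o - (-20 - 1*(-39/22)))/4 = -(o - (-20 + 39/22))/4 = -(o - 1*(-401/22))/4 = -(o + 401/22)/4 = -(401/22 + o)/4 = -401/88 - o/4)
sqrt(w(-862) + B(214)) = sqrt(792*(-862) + (-401/88 - 1/4*214)) = sqrt(-682704 + (-401/88 - 107/2)) = sqrt(-682704 - 5109/88) = sqrt(-60083061/88) = I*sqrt(1321827342)/44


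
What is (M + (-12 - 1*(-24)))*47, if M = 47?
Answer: 2773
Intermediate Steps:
(M + (-12 - 1*(-24)))*47 = (47 + (-12 - 1*(-24)))*47 = (47 + (-12 + 24))*47 = (47 + 12)*47 = 59*47 = 2773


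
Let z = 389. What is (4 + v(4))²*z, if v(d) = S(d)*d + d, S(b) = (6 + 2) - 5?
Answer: 155600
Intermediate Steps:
S(b) = 3 (S(b) = 8 - 5 = 3)
v(d) = 4*d (v(d) = 3*d + d = 4*d)
(4 + v(4))²*z = (4 + 4*4)²*389 = (4 + 16)²*389 = 20²*389 = 400*389 = 155600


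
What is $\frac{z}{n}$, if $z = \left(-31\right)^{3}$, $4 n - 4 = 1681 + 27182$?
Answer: $- \frac{119164}{28867} \approx -4.128$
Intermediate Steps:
$n = \frac{28867}{4}$ ($n = 1 + \frac{1681 + 27182}{4} = 1 + \frac{1}{4} \cdot 28863 = 1 + \frac{28863}{4} = \frac{28867}{4} \approx 7216.8$)
$z = -29791$
$\frac{z}{n} = - \frac{29791}{\frac{28867}{4}} = \left(-29791\right) \frac{4}{28867} = - \frac{119164}{28867}$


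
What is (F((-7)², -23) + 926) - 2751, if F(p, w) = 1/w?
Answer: -41976/23 ≈ -1825.0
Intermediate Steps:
(F((-7)², -23) + 926) - 2751 = (1/(-23) + 926) - 2751 = (-1/23 + 926) - 2751 = 21297/23 - 2751 = -41976/23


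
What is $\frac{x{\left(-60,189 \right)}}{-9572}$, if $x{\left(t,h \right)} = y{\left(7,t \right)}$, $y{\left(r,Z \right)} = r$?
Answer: $- \frac{7}{9572} \approx -0.0007313$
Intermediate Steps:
$x{\left(t,h \right)} = 7$
$\frac{x{\left(-60,189 \right)}}{-9572} = \frac{7}{-9572} = 7 \left(- \frac{1}{9572}\right) = - \frac{7}{9572}$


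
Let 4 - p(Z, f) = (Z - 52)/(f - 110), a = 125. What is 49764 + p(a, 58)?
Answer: 2588009/52 ≈ 49769.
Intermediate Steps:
p(Z, f) = 4 - (-52 + Z)/(-110 + f) (p(Z, f) = 4 - (Z - 52)/(f - 110) = 4 - (-52 + Z)/(-110 + f))
49764 + p(a, 58) = 49764 + (-388 - 1*125 + 4*58)/(-110 + 58) = 49764 + (-388 - 125 + 232)/(-52) = 49764 - 1/52*(-281) = 49764 + 281/52 = 2588009/52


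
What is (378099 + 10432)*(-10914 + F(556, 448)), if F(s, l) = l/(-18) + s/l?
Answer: -4283612166119/1008 ≈ -4.2496e+9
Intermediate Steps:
F(s, l) = -l/18 + s/l (F(s, l) = l*(-1/18) + s/l = -l/18 + s/l)
(378099 + 10432)*(-10914 + F(556, 448)) = (378099 + 10432)*(-10914 + (-1/18*448 + 556/448)) = 388531*(-10914 + (-224/9 + 556*(1/448))) = 388531*(-10914 + (-224/9 + 139/112)) = 388531*(-10914 - 23837/1008) = 388531*(-11025149/1008) = -4283612166119/1008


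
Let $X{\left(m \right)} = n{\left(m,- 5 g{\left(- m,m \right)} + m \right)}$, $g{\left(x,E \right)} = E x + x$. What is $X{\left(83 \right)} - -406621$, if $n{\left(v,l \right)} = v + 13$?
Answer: $406717$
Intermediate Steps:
$g{\left(x,E \right)} = x + E x$
$n{\left(v,l \right)} = 13 + v$
$X{\left(m \right)} = 13 + m$
$X{\left(83 \right)} - -406621 = \left(13 + 83\right) - -406621 = 96 + 406621 = 406717$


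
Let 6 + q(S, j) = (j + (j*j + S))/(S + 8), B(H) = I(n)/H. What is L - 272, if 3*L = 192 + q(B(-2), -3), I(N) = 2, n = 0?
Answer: -4405/21 ≈ -209.76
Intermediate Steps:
B(H) = 2/H
q(S, j) = -6 + (S + j + j**2)/(8 + S) (q(S, j) = -6 + (j + (j*j + S))/(S + 8) = -6 + (j + (j**2 + S))/(8 + S) = -6 + (j + (S + j**2))/(8 + S) = -6 + (S + j + j**2)/(8 + S))
L = 1307/21 (L = (192 + (-48 - 3 + (-3)**2 - 10/(-2))/(8 + 2/(-2)))/3 = (192 + (-48 - 3 + 9 - 10*(-1)/2)/(8 + 2*(-1/2)))/3 = (192 + (-48 - 3 + 9 - 5*(-1))/(8 - 1))/3 = (192 + (-48 - 3 + 9 + 5)/7)/3 = (192 + (1/7)*(-37))/3 = (192 - 37/7)/3 = (1/3)*(1307/7) = 1307/21 ≈ 62.238)
L - 272 = 1307/21 - 272 = -4405/21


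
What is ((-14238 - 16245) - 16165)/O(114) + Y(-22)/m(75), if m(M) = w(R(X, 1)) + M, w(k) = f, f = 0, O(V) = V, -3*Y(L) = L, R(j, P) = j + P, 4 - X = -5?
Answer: -1748882/4275 ≈ -409.10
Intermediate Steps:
X = 9 (X = 4 - 1*(-5) = 4 + 5 = 9)
R(j, P) = P + j
Y(L) = -L/3
w(k) = 0
m(M) = M (m(M) = 0 + M = M)
((-14238 - 16245) - 16165)/O(114) + Y(-22)/m(75) = ((-14238 - 16245) - 16165)/114 - ⅓*(-22)/75 = (-30483 - 16165)*(1/114) + (22/3)*(1/75) = -46648*1/114 + 22/225 = -23324/57 + 22/225 = -1748882/4275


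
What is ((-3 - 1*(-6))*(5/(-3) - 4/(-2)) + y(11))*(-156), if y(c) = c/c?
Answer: -312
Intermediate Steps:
y(c) = 1
((-3 - 1*(-6))*(5/(-3) - 4/(-2)) + y(11))*(-156) = ((-3 - 1*(-6))*(5/(-3) - 4/(-2)) + 1)*(-156) = ((-3 + 6)*(5*(-1/3) - 4*(-1/2)) + 1)*(-156) = (3*(-5/3 + 2) + 1)*(-156) = (3*(1/3) + 1)*(-156) = (1 + 1)*(-156) = 2*(-156) = -312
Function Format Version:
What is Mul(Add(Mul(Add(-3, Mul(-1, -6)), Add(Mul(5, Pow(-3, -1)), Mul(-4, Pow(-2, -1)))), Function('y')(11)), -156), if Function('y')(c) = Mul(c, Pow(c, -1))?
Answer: -312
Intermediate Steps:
Function('y')(c) = 1
Mul(Add(Mul(Add(-3, Mul(-1, -6)), Add(Mul(5, Pow(-3, -1)), Mul(-4, Pow(-2, -1)))), Function('y')(11)), -156) = Mul(Add(Mul(Add(-3, Mul(-1, -6)), Add(Mul(5, Pow(-3, -1)), Mul(-4, Pow(-2, -1)))), 1), -156) = Mul(Add(Mul(Add(-3, 6), Add(Mul(5, Rational(-1, 3)), Mul(-4, Rational(-1, 2)))), 1), -156) = Mul(Add(Mul(3, Add(Rational(-5, 3), 2)), 1), -156) = Mul(Add(Mul(3, Rational(1, 3)), 1), -156) = Mul(Add(1, 1), -156) = Mul(2, -156) = -312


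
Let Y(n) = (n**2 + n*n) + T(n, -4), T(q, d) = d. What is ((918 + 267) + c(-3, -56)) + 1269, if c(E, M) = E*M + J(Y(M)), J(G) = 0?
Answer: 2622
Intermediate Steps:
Y(n) = -4 + 2*n**2 (Y(n) = (n**2 + n*n) - 4 = (n**2 + n**2) - 4 = 2*n**2 - 4 = -4 + 2*n**2)
c(E, M) = E*M (c(E, M) = E*M + 0 = E*M)
((918 + 267) + c(-3, -56)) + 1269 = ((918 + 267) - 3*(-56)) + 1269 = (1185 + 168) + 1269 = 1353 + 1269 = 2622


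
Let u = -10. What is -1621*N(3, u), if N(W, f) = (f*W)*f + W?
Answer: -491163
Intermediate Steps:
N(W, f) = W + W*f² (N(W, f) = (W*f)*f + W = W*f² + W = W + W*f²)
-1621*N(3, u) = -4863*(1 + (-10)²) = -4863*(1 + 100) = -4863*101 = -1621*303 = -491163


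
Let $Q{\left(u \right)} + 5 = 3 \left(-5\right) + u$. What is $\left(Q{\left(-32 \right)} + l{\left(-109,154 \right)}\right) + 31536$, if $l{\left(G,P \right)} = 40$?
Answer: $31524$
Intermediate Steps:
$Q{\left(u \right)} = -20 + u$ ($Q{\left(u \right)} = -5 + \left(3 \left(-5\right) + u\right) = -5 + \left(-15 + u\right) = -20 + u$)
$\left(Q{\left(-32 \right)} + l{\left(-109,154 \right)}\right) + 31536 = \left(\left(-20 - 32\right) + 40\right) + 31536 = \left(-52 + 40\right) + 31536 = -12 + 31536 = 31524$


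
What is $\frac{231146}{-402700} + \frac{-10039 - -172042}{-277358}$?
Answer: $- \frac{16168600046}{13961508325} \approx -1.1581$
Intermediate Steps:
$\frac{231146}{-402700} + \frac{-10039 - -172042}{-277358} = 231146 \left(- \frac{1}{402700}\right) + \left(-10039 + 172042\right) \left(- \frac{1}{277358}\right) = - \frac{115573}{201350} + 162003 \left(- \frac{1}{277358}\right) = - \frac{115573}{201350} - \frac{162003}{277358} = - \frac{16168600046}{13961508325}$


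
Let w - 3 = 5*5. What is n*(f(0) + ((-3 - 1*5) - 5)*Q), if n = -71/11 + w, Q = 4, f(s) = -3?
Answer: -1185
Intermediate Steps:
w = 28 (w = 3 + 5*5 = 3 + 25 = 28)
n = 237/11 (n = -71/11 + 28 = 237/11 ≈ 21.545)
n*(f(0) + ((-3 - 1*5) - 5)*Q) = 237*(-3 + ((-3 - 1*5) - 5)*4)/11 = 237*(-3 + ((-3 - 5) - 5)*4)/11 = 237*(-3 + (-8 - 5)*4)/11 = 237*(-3 - 13*4)/11 = 237*(-3 - 52)/11 = (237/11)*(-55) = -1185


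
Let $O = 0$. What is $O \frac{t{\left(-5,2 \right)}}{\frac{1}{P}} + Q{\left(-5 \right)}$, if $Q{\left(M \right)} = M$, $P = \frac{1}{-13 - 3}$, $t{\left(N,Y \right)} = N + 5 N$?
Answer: $-5$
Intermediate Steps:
$t{\left(N,Y \right)} = 6 N$
$P = - \frac{1}{16}$ ($P = \frac{1}{-16} = - \frac{1}{16} \approx -0.0625$)
$O \frac{t{\left(-5,2 \right)}}{\frac{1}{P}} + Q{\left(-5 \right)} = 0 \frac{6 \left(-5\right)}{\frac{1}{- \frac{1}{16}}} - 5 = 0 \left(- \frac{30}{-16}\right) - 5 = 0 \left(\left(-30\right) \left(- \frac{1}{16}\right)\right) - 5 = 0 \cdot \frac{15}{8} - 5 = 0 - 5 = -5$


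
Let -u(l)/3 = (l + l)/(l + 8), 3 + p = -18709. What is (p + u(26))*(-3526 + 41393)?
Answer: -12048597794/17 ≈ -7.0874e+8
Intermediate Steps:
p = -18712 (p = -3 - 18709 = -18712)
u(l) = -6*l/(8 + l) (u(l) = -3*(l + l)/(l + 8) = -3*2*l/(8 + l) = -6*l/(8 + l))
(p + u(26))*(-3526 + 41393) = (-18712 - 6*26/(8 + 26))*(-3526 + 41393) = (-18712 - 6*26/34)*37867 = (-18712 - 6*26*1/34)*37867 = (-18712 - 78/17)*37867 = -318182/17*37867 = -12048597794/17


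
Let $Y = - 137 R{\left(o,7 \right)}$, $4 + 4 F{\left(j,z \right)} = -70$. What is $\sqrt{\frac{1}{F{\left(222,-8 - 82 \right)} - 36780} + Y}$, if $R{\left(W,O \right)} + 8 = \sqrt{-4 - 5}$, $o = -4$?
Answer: $\frac{\sqrt{5936504029070 - 2226189066099 i}}{73597} \approx 33.664 - 6.1044 i$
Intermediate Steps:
$F{\left(j,z \right)} = - \frac{37}{2}$ ($F{\left(j,z \right)} = -1 + \frac{1}{4} \left(-70\right) = -1 - \frac{35}{2} = - \frac{37}{2}$)
$R{\left(W,O \right)} = -8 + 3 i$ ($R{\left(W,O \right)} = -8 + \sqrt{-4 - 5} = -8 + \sqrt{-9} = -8 + 3 i$)
$Y = 1096 - 411 i$ ($Y = - 137 \left(-8 + 3 i\right) = 1096 - 411 i \approx 1096.0 - 411.0 i$)
$\sqrt{\frac{1}{F{\left(222,-8 - 82 \right)} - 36780} + Y} = \sqrt{\frac{1}{- \frac{37}{2} - 36780} + \left(1096 - 411 i\right)} = \sqrt{\frac{1}{- \frac{73597}{2}} + \left(1096 - 411 i\right)} = \sqrt{- \frac{2}{73597} + \left(1096 - 411 i\right)} = \sqrt{\frac{80662310}{73597} - 411 i}$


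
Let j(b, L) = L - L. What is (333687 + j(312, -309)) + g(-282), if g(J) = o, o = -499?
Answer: 333188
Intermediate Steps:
g(J) = -499
j(b, L) = 0
(333687 + j(312, -309)) + g(-282) = (333687 + 0) - 499 = 333687 - 499 = 333188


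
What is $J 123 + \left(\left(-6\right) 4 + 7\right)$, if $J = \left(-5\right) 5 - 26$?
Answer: $-6290$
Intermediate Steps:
$J = -51$ ($J = -25 - 26 = -51$)
$J 123 + \left(\left(-6\right) 4 + 7\right) = \left(-51\right) 123 + \left(\left(-6\right) 4 + 7\right) = -6273 + \left(-24 + 7\right) = -6273 - 17 = -6290$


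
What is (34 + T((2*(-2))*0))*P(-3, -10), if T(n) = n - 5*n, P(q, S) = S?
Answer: -340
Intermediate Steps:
T(n) = -4*n
(34 + T((2*(-2))*0))*P(-3, -10) = (34 - 4*2*(-2)*0)*(-10) = (34 - (-16)*0)*(-10) = (34 - 4*0)*(-10) = (34 + 0)*(-10) = 34*(-10) = -340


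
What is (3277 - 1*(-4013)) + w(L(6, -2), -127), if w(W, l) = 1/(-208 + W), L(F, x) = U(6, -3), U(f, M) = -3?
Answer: 1538189/211 ≈ 7290.0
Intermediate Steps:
L(F, x) = -3
(3277 - 1*(-4013)) + w(L(6, -2), -127) = (3277 - 1*(-4013)) + 1/(-208 - 3) = (3277 + 4013) + 1/(-211) = 7290 - 1/211 = 1538189/211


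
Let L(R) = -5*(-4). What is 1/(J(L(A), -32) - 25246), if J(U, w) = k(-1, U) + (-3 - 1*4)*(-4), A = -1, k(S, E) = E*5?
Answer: -1/25118 ≈ -3.9812e-5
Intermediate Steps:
k(S, E) = 5*E
L(R) = 20
J(U, w) = 28 + 5*U (J(U, w) = 5*U + (-3 - 1*4)*(-4) = 5*U + (-3 - 4)*(-4) = 5*U - 7*(-4) = 5*U + 28 = 28 + 5*U)
1/(J(L(A), -32) - 25246) = 1/((28 + 5*20) - 25246) = 1/((28 + 100) - 25246) = 1/(128 - 25246) = 1/(-25118) = -1/25118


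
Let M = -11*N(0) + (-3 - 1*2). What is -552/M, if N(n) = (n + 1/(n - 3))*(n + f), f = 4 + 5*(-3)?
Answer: 207/17 ≈ 12.176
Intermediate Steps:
f = -11 (f = 4 - 15 = -11)
N(n) = (-11 + n)*(n + 1/(-3 + n)) (N(n) = (n + 1/(n - 3))*(n - 11) = (n + 1/(-3 + n))*(-11 + n) = (-11 + n)*(n + 1/(-3 + n)))
M = -136/3 (M = -11*(-11 + 0³ - 14*0² + 34*0)/(-3 + 0) + (-3 - 1*2) = -11*(-11 + 0 - 14*0 + 0)/(-3) + (-3 - 2) = -(-11)*(-11 + 0 + 0 + 0)/3 - 5 = -(-11)*(-11)/3 - 5 = -11*11/3 - 5 = -121/3 - 5 = -136/3 ≈ -45.333)
-552/M = -552/(-136/3) = -552*(-3/136) = 207/17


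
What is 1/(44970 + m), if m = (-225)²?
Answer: 1/95595 ≈ 1.0461e-5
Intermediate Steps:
m = 50625
1/(44970 + m) = 1/(44970 + 50625) = 1/95595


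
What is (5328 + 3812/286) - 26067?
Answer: -2963771/143 ≈ -20726.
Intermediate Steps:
(5328 + 3812/286) - 26067 = (5328 + 3812*(1/286)) - 26067 = (5328 + 1906/143) - 26067 = 763810/143 - 26067 = -2963771/143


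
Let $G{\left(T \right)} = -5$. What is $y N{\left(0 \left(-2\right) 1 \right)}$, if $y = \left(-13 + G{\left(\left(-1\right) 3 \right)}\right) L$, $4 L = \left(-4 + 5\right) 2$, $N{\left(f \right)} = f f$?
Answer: $0$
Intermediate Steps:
$N{\left(f \right)} = f^{2}$
$L = \frac{1}{2}$ ($L = \frac{\left(-4 + 5\right) 2}{4} = \frac{1 \cdot 2}{4} = \frac{1}{4} \cdot 2 = \frac{1}{2} \approx 0.5$)
$y = -9$ ($y = \left(-13 - 5\right) \frac{1}{2} = \left(-18\right) \frac{1}{2} = -9$)
$y N{\left(0 \left(-2\right) 1 \right)} = - 9 \left(0 \left(-2\right) 1\right)^{2} = - 9 \left(0 \cdot 1\right)^{2} = - 9 \cdot 0^{2} = \left(-9\right) 0 = 0$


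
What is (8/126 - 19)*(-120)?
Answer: 47720/21 ≈ 2272.4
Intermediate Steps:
(8/126 - 19)*(-120) = (8*(1/126) - 19)*(-120) = (4/63 - 19)*(-120) = -1193/63*(-120) = 47720/21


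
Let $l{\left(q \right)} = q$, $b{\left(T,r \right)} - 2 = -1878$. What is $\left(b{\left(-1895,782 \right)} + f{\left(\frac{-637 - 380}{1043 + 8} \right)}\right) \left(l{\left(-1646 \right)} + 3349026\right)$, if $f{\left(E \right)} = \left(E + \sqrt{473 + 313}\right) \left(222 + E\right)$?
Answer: $- \frac{7727378731918180}{1104601} + \frac{777613110900 \sqrt{786}}{1051} \approx 1.3747 \cdot 10^{10}$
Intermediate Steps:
$b{\left(T,r \right)} = -1876$ ($b{\left(T,r \right)} = 2 - 1878 = -1876$)
$f{\left(E \right)} = \left(222 + E\right) \left(E + \sqrt{786}\right)$ ($f{\left(E \right)} = \left(E + \sqrt{786}\right) \left(222 + E\right) = \left(222 + E\right) \left(E + \sqrt{786}\right)$)
$\left(b{\left(-1895,782 \right)} + f{\left(\frac{-637 - 380}{1043 + 8} \right)}\right) \left(l{\left(-1646 \right)} + 3349026\right) = \left(-1876 + \left(\left(\frac{-637 - 380}{1043 + 8}\right)^{2} + 222 \frac{-637 - 380}{1043 + 8} + 222 \sqrt{786} + \frac{-637 - 380}{1043 + 8} \sqrt{786}\right)\right) \left(-1646 + 3349026\right) = \left(-1876 + \left(\left(- \frac{1017}{1051}\right)^{2} + 222 \left(- \frac{1017}{1051}\right) + 222 \sqrt{786} + - \frac{1017}{1051} \sqrt{786}\right)\right) 3347380 = \left(-1876 + \left(\left(\left(-1017\right) \frac{1}{1051}\right)^{2} + 222 \left(\left(-1017\right) \frac{1}{1051}\right) + 222 \sqrt{786} + \left(-1017\right) \frac{1}{1051} \sqrt{786}\right)\right) 3347380 = \left(-1876 + \left(\left(- \frac{1017}{1051}\right)^{2} + 222 \left(- \frac{1017}{1051}\right) + 222 \sqrt{786} - \frac{1017 \sqrt{786}}{1051}\right)\right) 3347380 = \left(-1876 + \left(\frac{1034289}{1104601} - \frac{225774}{1051} + 222 \sqrt{786} - \frac{1017 \sqrt{786}}{1051}\right)\right) 3347380 = \left(-1876 - \left(\frac{236254185}{1104601} - \frac{232305 \sqrt{786}}{1051}\right)\right) 3347380 = \left(- \frac{2308485661}{1104601} + \frac{232305 \sqrt{786}}{1051}\right) 3347380 = - \frac{7727378731918180}{1104601} + \frac{777613110900 \sqrt{786}}{1051}$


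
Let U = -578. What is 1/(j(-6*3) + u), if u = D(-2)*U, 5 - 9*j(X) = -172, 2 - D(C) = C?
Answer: -3/6877 ≈ -0.00043624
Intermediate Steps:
D(C) = 2 - C
j(X) = 59/3 (j(X) = 5/9 - ⅑*(-172) = 5/9 + 172/9 = 59/3)
u = -2312 (u = (2 - 1*(-2))*(-578) = (2 + 2)*(-578) = 4*(-578) = -2312)
1/(j(-6*3) + u) = 1/(59/3 - 2312) = 1/(-6877/3) = -3/6877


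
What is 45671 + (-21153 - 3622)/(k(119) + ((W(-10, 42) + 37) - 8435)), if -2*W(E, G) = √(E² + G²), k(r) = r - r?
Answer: 1610599087424/35262969 - 24775*√466/70525938 ≈ 45674.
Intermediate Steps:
k(r) = 0
W(E, G) = -√(E² + G²)/2
45671 + (-21153 - 3622)/(k(119) + ((W(-10, 42) + 37) - 8435)) = 45671 + (-21153 - 3622)/(0 + ((-√((-10)² + 42²)/2 + 37) - 8435)) = 45671 - 24775/(0 + ((-√(100 + 1764)/2 + 37) - 8435)) = 45671 - 24775/(0 + ((-√466 + 37) - 8435)) = 45671 - 24775/(0 + ((37 - √466) - 8435)) = 45671 - 24775/(0 + (-8398 - √466)) = 45671 - 24775/(-8398 - √466)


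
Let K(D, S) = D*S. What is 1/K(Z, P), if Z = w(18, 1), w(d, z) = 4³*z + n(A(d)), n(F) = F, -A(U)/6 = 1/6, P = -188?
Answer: -1/11844 ≈ -8.4431e-5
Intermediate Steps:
A(U) = -1 (A(U) = -6/6 = -6*⅙ = -1)
w(d, z) = -1 + 64*z (w(d, z) = 4³*z - 1 = 64*z - 1 = -1 + 64*z)
Z = 63 (Z = -1 + 64*1 = -1 + 64 = 63)
1/K(Z, P) = 1/(63*(-188)) = 1/(-11844) = -1/11844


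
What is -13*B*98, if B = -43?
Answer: 54782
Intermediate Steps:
-13*B*98 = -13*(-43)*98 = 559*98 = 54782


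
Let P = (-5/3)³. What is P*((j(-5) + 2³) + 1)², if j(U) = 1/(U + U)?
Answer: -39605/108 ≈ -366.71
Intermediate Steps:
P = -125/27 (P = (-5*⅓)³ = (-5/3)³ = -125/27 ≈ -4.6296)
j(U) = 1/(2*U)
P*((j(-5) + 2³) + 1)² = -125*(((½)/(-5) + 2³) + 1)²/27 = -125*(((½)*(-⅕) + 8) + 1)²/27 = -125*((-⅒ + 8) + 1)²/27 = -125*(79/10 + 1)²/27 = -125*(89/10)²/27 = -125/27*7921/100 = -39605/108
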